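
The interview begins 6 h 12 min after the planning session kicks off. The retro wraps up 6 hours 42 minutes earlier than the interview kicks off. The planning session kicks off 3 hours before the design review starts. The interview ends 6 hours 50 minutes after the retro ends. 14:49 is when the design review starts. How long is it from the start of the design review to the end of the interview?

3 h 20 min

The planning session starts at 14:49 − 180 min = 11:49.
The interview starts at 11:49 + 372 min = 18:01.
The retro ends at 18:01 − 402 min = 11:19.
The interview ends at 11:19 + 410 min = 18:09.
From 14:49 to 18:09 is 3 h 20 min.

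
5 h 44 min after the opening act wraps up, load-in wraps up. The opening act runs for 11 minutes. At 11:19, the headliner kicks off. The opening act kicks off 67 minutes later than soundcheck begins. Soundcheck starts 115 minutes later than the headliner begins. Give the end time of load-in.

Soundcheck starts at 11:19 + 115 min = 13:14.
The opening act starts at 13:14 + 67 min = 14:21.
The opening act ends at 14:21 + 11 min = 14:32.
Load-in ends at 14:32 + 344 min = 20:16.

20:16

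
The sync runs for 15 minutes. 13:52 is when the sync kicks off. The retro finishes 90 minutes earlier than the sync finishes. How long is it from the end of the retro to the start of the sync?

The sync ends at 13:52 + 15 min = 14:07.
The retro ends at 14:07 − 90 min = 12:37.
From 12:37 to 13:52 is 1 h 15 min.

1 h 15 min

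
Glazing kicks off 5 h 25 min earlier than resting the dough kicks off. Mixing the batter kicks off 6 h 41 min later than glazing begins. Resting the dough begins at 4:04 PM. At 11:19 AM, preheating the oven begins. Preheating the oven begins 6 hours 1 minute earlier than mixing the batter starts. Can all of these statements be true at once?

Yes

Glazing starts at 4:04 PM − 325 min = 10:39 AM.
Mixing the batter starts at 10:39 AM + 401 min = 5:20 PM.
Preheating the oven starts at 5:20 PM − 361 min = 11:19 AM.
That matches the stated 11:19 AM, so the schedule is consistent.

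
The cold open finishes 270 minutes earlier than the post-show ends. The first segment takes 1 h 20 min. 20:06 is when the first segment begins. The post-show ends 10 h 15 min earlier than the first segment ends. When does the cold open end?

06:41

The first segment ends at 20:06 + 80 min = 21:26.
The post-show ends at 21:26 − 615 min = 11:11.
The cold open ends at 11:11 − 270 min = 06:41.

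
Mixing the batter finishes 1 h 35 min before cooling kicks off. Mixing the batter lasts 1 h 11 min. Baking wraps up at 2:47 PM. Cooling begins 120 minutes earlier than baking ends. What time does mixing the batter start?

10:01 AM

Cooling starts at 2:47 PM − 120 min = 12:47 PM.
Mixing the batter ends at 12:47 PM − 95 min = 11:12 AM.
Mixing the batter starts at 11:12 AM − 71 min = 10:01 AM.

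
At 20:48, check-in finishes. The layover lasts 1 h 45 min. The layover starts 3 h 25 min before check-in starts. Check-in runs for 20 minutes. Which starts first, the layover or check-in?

the layover

Check-in starts at 20:48 − 20 min = 20:28.
The layover starts at 20:28 − 205 min = 17:03.
The layover starts at 17:03 and check-in starts at 20:28, so the layover is first.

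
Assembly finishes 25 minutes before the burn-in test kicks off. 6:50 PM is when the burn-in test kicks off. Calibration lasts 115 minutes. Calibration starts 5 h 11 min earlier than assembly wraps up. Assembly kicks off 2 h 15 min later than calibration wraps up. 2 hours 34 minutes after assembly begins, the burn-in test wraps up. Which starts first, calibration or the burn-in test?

calibration

Assembly ends at 6:50 PM − 25 min = 6:25 PM.
Calibration starts at 6:25 PM − 311 min = 1:14 PM.
Calibration starts at 1:14 PM and the burn-in test starts at 6:50 PM, so calibration is first.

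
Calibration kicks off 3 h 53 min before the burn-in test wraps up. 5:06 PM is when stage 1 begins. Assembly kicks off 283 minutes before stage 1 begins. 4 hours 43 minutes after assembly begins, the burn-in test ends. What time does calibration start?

1:13 PM

Assembly starts at 5:06 PM − 283 min = 12:23 PM.
The burn-in test ends at 12:23 PM + 283 min = 5:06 PM.
Calibration starts at 5:06 PM − 233 min = 1:13 PM.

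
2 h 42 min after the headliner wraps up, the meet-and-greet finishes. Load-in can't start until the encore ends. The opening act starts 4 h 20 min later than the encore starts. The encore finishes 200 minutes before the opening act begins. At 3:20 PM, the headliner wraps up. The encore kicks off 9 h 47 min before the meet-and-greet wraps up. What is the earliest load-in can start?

The meet-and-greet ends at 3:20 PM + 162 min = 6:02 PM.
The encore starts at 6:02 PM − 587 min = 8:15 AM.
The opening act starts at 8:15 AM + 260 min = 12:35 PM.
The encore ends at 12:35 PM − 200 min = 9:15 AM.
Load-in is bounded by the encore, so the earliest it can start is 9:15 AM.

9:15 AM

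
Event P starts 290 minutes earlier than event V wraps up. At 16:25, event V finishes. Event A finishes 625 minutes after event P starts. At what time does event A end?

22:00

Event P starts at 16:25 − 290 min = 11:35.
Event A ends at 11:35 + 625 min = 22:00.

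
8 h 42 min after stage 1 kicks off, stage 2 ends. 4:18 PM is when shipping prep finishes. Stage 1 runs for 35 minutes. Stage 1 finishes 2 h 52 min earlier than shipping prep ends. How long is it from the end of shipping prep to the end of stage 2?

Stage 1 ends at 4:18 PM − 172 min = 1:26 PM.
Stage 1 starts at 1:26 PM − 35 min = 12:51 PM.
Stage 2 ends at 12:51 PM + 522 min = 9:33 PM.
From 4:18 PM to 9:33 PM is 315 minutes.

315 minutes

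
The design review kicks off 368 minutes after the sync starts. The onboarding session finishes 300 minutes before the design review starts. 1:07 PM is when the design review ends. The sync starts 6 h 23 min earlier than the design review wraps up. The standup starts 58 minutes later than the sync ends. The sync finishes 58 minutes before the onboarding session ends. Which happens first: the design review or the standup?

The sync starts at 1:07 PM − 383 min = 6:44 AM.
The design review starts at 6:44 AM + 368 min = 12:52 PM.
The onboarding session ends at 12:52 PM − 300 min = 7:52 AM.
The sync ends at 7:52 AM − 58 min = 6:54 AM.
The standup starts at 6:54 AM + 58 min = 7:52 AM.
The design review starts at 12:52 PM and the standup starts at 7:52 AM, so the standup is first.

the standup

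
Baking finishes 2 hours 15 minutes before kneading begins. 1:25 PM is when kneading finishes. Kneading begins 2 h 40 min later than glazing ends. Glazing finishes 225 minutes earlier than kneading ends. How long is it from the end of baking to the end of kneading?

3 h 20 min

Glazing ends at 1:25 PM − 225 min = 9:40 AM.
Kneading starts at 9:40 AM + 160 min = 12:20 PM.
Baking ends at 12:20 PM − 135 min = 10:05 AM.
From 10:05 AM to 1:25 PM is 3 h 20 min.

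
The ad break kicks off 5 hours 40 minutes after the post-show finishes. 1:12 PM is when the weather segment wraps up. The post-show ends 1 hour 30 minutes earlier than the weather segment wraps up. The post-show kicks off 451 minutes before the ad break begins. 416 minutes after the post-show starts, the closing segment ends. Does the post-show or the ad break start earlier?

The post-show ends at 1:12 PM − 90 min = 11:42 AM.
The ad break starts at 11:42 AM + 340 min = 5:22 PM.
The post-show starts at 5:22 PM − 451 min = 9:51 AM.
The post-show starts at 9:51 AM and the ad break starts at 5:22 PM, so the post-show is first.

the post-show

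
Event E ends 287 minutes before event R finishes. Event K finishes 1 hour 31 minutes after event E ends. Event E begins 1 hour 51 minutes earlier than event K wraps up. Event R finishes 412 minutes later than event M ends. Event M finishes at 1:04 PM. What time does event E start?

2:49 PM

Event R ends at 1:04 PM + 412 min = 7:56 PM.
Event E ends at 7:56 PM − 287 min = 3:09 PM.
Event K ends at 3:09 PM + 91 min = 4:40 PM.
Event E starts at 4:40 PM − 111 min = 2:49 PM.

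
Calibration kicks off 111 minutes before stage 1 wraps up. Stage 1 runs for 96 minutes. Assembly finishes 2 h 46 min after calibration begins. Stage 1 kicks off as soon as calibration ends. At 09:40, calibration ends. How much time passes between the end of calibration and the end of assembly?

2 h 31 min

Stage 1 starts at 09:40.
Stage 1 ends at 09:40 + 96 min = 11:16.
Calibration starts at 11:16 − 111 min = 09:25.
Assembly ends at 09:25 + 166 min = 12:11.
From 09:40 to 12:11 is 2 h 31 min.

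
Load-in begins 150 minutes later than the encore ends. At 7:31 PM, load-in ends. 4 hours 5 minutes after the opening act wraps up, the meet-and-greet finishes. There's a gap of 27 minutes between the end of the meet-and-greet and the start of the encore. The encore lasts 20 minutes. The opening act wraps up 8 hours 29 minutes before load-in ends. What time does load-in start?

6:24 PM

The opening act ends at 7:31 PM − 509 min = 11:02 AM.
The meet-and-greet ends at 11:02 AM + 245 min = 3:07 PM.
The encore starts at 3:07 PM + 27 min = 3:34 PM.
The encore ends at 3:34 PM + 20 min = 3:54 PM.
Load-in starts at 3:54 PM + 150 min = 6:24 PM.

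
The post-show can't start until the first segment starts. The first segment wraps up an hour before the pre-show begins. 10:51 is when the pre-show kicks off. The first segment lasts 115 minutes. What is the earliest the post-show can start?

07:56

The first segment ends at 10:51 − 60 min = 09:51.
The first segment starts at 09:51 − 115 min = 07:56.
The post-show is bounded by the first segment, so the earliest it can start is 07:56.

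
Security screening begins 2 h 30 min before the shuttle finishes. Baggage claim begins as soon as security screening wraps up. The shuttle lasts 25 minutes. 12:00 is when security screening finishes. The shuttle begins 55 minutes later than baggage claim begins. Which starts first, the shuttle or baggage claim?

baggage claim

Baggage claim starts at 12:00.
The shuttle starts at 12:00 + 55 min = 12:55.
The shuttle starts at 12:55 and baggage claim starts at 12:00, so baggage claim is first.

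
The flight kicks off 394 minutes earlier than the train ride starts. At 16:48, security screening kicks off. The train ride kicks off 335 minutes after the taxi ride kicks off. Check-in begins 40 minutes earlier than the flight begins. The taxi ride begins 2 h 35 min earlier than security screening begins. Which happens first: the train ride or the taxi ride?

The taxi ride starts at 16:48 − 155 min = 14:13.
The train ride starts at 14:13 + 335 min = 19:48.
The train ride starts at 19:48 and the taxi ride starts at 14:13, so the taxi ride is first.

the taxi ride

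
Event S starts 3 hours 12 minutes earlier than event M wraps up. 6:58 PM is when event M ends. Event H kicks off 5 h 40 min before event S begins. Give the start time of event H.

Event S starts at 6:58 PM − 192 min = 3:46 PM.
Event H starts at 3:46 PM − 340 min = 10:06 AM.

10:06 AM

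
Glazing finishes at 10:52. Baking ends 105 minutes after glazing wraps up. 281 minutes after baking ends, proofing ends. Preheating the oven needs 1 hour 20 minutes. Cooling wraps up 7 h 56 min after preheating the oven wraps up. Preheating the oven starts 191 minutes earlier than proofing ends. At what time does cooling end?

Baking ends at 10:52 + 105 min = 12:37.
Proofing ends at 12:37 + 281 min = 17:18.
Preheating the oven starts at 17:18 − 191 min = 14:07.
Preheating the oven ends at 14:07 + 80 min = 15:27.
Cooling ends at 15:27 + 476 min = 23:23.

23:23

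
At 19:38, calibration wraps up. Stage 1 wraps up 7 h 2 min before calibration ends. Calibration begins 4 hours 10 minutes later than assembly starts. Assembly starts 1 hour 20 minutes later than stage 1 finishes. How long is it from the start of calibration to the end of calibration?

Stage 1 ends at 19:38 − 422 min = 12:36.
Assembly starts at 12:36 + 80 min = 13:56.
Calibration starts at 13:56 + 250 min = 18:06.
From 18:06 to 19:38 is 1 hour 32 minutes.

1 hour 32 minutes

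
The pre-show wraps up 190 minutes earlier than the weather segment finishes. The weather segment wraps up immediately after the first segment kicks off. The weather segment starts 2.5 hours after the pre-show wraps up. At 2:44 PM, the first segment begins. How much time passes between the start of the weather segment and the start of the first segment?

40 minutes

The weather segment ends at 2:44 PM.
The pre-show ends at 2:44 PM − 190 min = 11:34 AM.
The weather segment starts at 11:34 AM + 150 min = 2:04 PM.
From 2:04 PM to 2:44 PM is 40 minutes.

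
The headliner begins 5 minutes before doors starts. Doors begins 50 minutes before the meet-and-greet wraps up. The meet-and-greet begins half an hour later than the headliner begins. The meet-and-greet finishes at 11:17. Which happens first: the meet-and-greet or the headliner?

Doors starts at 11:17 − 50 min = 10:27.
The headliner starts at 10:27 − 5 min = 10:22.
The meet-and-greet starts at 10:22 + 30 min = 10:52.
The meet-and-greet starts at 10:52 and the headliner starts at 10:22, so the headliner is first.

the headliner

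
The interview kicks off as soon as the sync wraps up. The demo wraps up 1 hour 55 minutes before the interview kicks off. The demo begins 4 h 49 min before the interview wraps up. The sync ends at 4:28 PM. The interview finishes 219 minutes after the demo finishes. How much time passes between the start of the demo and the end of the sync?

The interview starts at 4:28 PM.
The demo ends at 4:28 PM − 115 min = 2:33 PM.
The interview ends at 2:33 PM + 219 min = 6:12 PM.
The demo starts at 6:12 PM − 289 min = 1:23 PM.
From 1:23 PM to 4:28 PM is 3 h 5 min.

3 h 5 min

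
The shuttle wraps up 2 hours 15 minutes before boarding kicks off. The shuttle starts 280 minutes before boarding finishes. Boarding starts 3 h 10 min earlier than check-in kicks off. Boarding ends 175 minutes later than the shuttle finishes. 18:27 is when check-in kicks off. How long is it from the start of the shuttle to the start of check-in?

Boarding starts at 18:27 − 190 min = 15:17.
The shuttle ends at 15:17 − 135 min = 13:02.
Boarding ends at 13:02 + 175 min = 15:57.
The shuttle starts at 15:57 − 280 min = 11:17.
From 11:17 to 18:27 is 430 minutes.

430 minutes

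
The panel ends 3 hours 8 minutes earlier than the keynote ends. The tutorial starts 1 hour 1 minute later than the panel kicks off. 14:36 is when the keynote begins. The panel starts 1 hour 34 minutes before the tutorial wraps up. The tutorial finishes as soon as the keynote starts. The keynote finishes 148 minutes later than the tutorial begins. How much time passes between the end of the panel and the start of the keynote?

The tutorial ends at 14:36.
The panel starts at 14:36 − 94 min = 13:02.
The tutorial starts at 13:02 + 61 min = 14:03.
The keynote ends at 14:03 + 148 min = 16:31.
The panel ends at 16:31 − 188 min = 13:23.
From 13:23 to 14:36 is 73 minutes.

73 minutes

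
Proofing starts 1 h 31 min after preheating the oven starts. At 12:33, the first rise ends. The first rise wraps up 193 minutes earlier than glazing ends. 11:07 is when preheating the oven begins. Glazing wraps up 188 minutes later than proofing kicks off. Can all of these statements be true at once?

Yes

Proofing starts at 11:07 + 91 min = 12:38.
Glazing ends at 12:38 + 188 min = 15:46.
The first rise ends at 15:46 − 193 min = 12:33.
That matches the stated 12:33, so the schedule is consistent.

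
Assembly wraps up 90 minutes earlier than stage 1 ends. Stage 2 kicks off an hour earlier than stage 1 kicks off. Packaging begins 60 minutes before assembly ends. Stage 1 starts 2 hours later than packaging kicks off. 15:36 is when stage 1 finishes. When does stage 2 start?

14:06

Assembly ends at 15:36 − 90 min = 14:06.
Packaging starts at 14:06 − 60 min = 13:06.
Stage 1 starts at 13:06 + 120 min = 15:06.
Stage 2 starts at 15:06 − 60 min = 14:06.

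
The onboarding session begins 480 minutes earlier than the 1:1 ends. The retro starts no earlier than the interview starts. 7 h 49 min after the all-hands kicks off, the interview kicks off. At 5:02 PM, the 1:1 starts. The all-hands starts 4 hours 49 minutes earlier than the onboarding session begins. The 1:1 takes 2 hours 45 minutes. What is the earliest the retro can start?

The 1:1 ends at 5:02 PM + 165 min = 7:47 PM.
The onboarding session starts at 7:47 PM − 480 min = 11:47 AM.
The all-hands starts at 11:47 AM − 289 min = 6:58 AM.
The interview starts at 6:58 AM + 469 min = 2:47 PM.
The retro is bounded by the interview, so the earliest it can start is 2:47 PM.

2:47 PM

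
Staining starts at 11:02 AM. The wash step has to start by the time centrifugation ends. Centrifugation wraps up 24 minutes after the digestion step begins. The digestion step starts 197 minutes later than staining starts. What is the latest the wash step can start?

The digestion step starts at 11:02 AM + 197 min = 2:19 PM.
Centrifugation ends at 2:19 PM + 24 min = 2:43 PM.
The wash step is bounded by centrifugation, so the latest it can start is 2:43 PM.

2:43 PM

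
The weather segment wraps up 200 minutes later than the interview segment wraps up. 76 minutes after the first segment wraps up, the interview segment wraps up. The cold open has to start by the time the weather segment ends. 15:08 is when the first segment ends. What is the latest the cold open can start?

The interview segment ends at 15:08 + 76 min = 16:24.
The weather segment ends at 16:24 + 200 min = 19:44.
The cold open is bounded by the weather segment, so the latest it can start is 19:44.

19:44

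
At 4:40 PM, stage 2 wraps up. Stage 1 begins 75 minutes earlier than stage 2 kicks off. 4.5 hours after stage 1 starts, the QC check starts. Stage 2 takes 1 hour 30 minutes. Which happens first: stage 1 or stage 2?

Stage 2 starts at 4:40 PM − 90 min = 3:10 PM.
Stage 1 starts at 3:10 PM − 75 min = 1:55 PM.
Stage 1 starts at 1:55 PM and stage 2 starts at 3:10 PM, so stage 1 is first.

stage 1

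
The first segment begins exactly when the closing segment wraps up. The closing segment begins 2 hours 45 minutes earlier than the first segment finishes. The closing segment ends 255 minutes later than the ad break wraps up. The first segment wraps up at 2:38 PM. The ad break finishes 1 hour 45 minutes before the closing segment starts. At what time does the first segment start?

The closing segment starts at 2:38 PM − 165 min = 11:53 AM.
The ad break ends at 11:53 AM − 105 min = 10:08 AM.
The closing segment ends at 10:08 AM + 255 min = 2:23 PM.
So the first segment starts at 2:23 PM.

2:23 PM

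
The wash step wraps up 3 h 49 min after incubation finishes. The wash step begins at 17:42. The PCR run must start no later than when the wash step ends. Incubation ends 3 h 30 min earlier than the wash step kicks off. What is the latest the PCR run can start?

18:01

Incubation ends at 17:42 − 210 min = 14:12.
The wash step ends at 14:12 + 229 min = 18:01.
The PCR run is bounded by the wash step, so the latest it can start is 18:01.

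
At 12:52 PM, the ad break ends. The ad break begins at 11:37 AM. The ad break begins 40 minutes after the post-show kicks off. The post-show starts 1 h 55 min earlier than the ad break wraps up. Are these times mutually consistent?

The post-show starts at 12:52 PM − 115 min = 10:57 AM.
The ad break starts at 10:57 AM + 40 min = 11:37 AM.
That matches the stated 11:37 AM, so the schedule is consistent.

Yes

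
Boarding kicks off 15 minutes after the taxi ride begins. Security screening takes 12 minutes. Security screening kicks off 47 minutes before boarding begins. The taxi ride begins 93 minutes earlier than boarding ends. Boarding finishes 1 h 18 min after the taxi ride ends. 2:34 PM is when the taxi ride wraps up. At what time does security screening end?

Boarding ends at 2:34 PM + 78 min = 3:52 PM.
The taxi ride starts at 3:52 PM − 93 min = 2:19 PM.
Boarding starts at 2:19 PM + 15 min = 2:34 PM.
Security screening starts at 2:34 PM − 47 min = 1:47 PM.
Security screening ends at 1:47 PM + 12 min = 1:59 PM.

1:59 PM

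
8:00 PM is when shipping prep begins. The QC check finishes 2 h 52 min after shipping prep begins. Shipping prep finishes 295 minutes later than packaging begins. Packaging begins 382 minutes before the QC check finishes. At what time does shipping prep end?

The QC check ends at 8:00 PM + 172 min = 10:52 PM.
Packaging starts at 10:52 PM − 382 min = 4:30 PM.
Shipping prep ends at 4:30 PM + 295 min = 9:25 PM.

9:25 PM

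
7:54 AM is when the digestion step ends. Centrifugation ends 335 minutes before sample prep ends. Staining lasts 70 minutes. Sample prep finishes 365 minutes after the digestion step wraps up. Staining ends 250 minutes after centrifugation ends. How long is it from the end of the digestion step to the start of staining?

Sample prep ends at 7:54 AM + 365 min = 1:59 PM.
Centrifugation ends at 1:59 PM − 335 min = 8:24 AM.
Staining ends at 8:24 AM + 250 min = 12:34 PM.
Staining starts at 12:34 PM − 70 min = 11:24 AM.
From 7:54 AM to 11:24 AM is 3.5 hours.

3.5 hours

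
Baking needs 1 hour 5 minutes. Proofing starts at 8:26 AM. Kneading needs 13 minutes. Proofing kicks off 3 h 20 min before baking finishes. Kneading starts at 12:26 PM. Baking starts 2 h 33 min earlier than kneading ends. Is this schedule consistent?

Kneading ends at 12:26 PM + 13 min = 12:39 PM.
Baking starts at 12:39 PM − 153 min = 10:06 AM.
Baking ends at 10:06 AM + 65 min = 11:11 AM.
Proofing starts at 11:11 AM − 200 min = 7:51 AM.
But proofing is also said to start at 8:26 AM — a 35-minute conflict.

No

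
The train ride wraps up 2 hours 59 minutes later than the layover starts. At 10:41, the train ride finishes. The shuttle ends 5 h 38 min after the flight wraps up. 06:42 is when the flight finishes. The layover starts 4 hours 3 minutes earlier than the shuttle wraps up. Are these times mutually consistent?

The shuttle ends at 06:42 + 338 min = 12:20.
The layover starts at 12:20 − 243 min = 08:17.
The train ride ends at 08:17 + 179 min = 11:16.
But the train ride is also said to end at 10:41 — a 35-minute conflict.

No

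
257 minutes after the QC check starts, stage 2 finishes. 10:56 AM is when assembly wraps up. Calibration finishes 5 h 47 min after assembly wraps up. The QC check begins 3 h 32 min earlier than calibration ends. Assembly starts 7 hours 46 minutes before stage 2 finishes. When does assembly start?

9:42 AM

Calibration ends at 10:56 AM + 347 min = 4:43 PM.
The QC check starts at 4:43 PM − 212 min = 1:11 PM.
Stage 2 ends at 1:11 PM + 257 min = 5:28 PM.
Assembly starts at 5:28 PM − 466 min = 9:42 AM.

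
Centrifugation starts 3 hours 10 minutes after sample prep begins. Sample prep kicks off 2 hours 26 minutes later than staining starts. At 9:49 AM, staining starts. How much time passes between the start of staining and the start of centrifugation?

Sample prep starts at 9:49 AM + 146 min = 12:15 PM.
Centrifugation starts at 12:15 PM + 190 min = 3:25 PM.
From 9:49 AM to 3:25 PM is 336 minutes.

336 minutes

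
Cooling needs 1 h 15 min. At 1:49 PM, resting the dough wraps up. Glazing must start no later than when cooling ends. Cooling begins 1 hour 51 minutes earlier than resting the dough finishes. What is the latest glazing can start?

1:13 PM

Cooling starts at 1:49 PM − 111 min = 11:58 AM.
Cooling ends at 11:58 AM + 75 min = 1:13 PM.
Glazing is bounded by cooling, so the latest it can start is 1:13 PM.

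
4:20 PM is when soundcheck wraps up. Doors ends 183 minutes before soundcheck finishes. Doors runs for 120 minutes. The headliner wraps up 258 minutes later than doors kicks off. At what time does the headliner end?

Doors ends at 4:20 PM − 183 min = 1:17 PM.
Doors starts at 1:17 PM − 120 min = 11:17 AM.
The headliner ends at 11:17 AM + 258 min = 3:35 PM.

3:35 PM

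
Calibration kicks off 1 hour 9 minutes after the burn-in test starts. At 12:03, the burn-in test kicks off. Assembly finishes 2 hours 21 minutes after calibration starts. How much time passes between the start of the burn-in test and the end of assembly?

Calibration starts at 12:03 + 69 min = 13:12.
Assembly ends at 13:12 + 141 min = 15:33.
From 12:03 to 15:33 is 210 minutes.

210 minutes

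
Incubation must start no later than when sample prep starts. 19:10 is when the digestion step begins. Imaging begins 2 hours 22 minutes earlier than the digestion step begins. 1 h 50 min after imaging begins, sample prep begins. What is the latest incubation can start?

Imaging starts at 19:10 − 142 min = 16:48.
Sample prep starts at 16:48 + 110 min = 18:38.
Incubation is bounded by sample prep, so the latest it can start is 18:38.

18:38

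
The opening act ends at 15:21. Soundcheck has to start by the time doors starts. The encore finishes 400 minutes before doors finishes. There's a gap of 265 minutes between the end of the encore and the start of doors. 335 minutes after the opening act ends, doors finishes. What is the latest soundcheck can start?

18:41

Doors ends at 15:21 + 335 min = 20:56.
The encore ends at 20:56 − 400 min = 14:16.
Doors starts at 14:16 + 265 min = 18:41.
Soundcheck is bounded by doors, so the latest it can start is 18:41.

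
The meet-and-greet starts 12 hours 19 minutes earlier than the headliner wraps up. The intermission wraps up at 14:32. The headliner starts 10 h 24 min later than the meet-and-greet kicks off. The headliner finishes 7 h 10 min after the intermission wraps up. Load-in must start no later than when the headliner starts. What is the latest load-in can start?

The headliner ends at 14:32 + 430 min = 21:42.
The meet-and-greet starts at 21:42 − 739 min = 09:23.
The headliner starts at 09:23 + 624 min = 19:47.
Load-in is bounded by the headliner, so the latest it can start is 19:47.

19:47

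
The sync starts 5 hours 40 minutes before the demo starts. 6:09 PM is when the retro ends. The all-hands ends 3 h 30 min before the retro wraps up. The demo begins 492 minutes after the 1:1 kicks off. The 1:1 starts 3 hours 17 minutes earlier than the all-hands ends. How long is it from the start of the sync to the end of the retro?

4 h 15 min

The all-hands ends at 6:09 PM − 210 min = 2:39 PM.
The 1:1 starts at 2:39 PM − 197 min = 11:22 AM.
The demo starts at 11:22 AM + 492 min = 7:34 PM.
The sync starts at 7:34 PM − 340 min = 1:54 PM.
From 1:54 PM to 6:09 PM is 4 h 15 min.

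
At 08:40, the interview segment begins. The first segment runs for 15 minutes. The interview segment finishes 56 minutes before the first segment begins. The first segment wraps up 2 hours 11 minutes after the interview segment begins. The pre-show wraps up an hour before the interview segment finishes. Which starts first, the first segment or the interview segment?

the interview segment

The first segment ends at 08:40 + 131 min = 10:51.
The first segment starts at 10:51 − 15 min = 10:36.
The first segment starts at 10:36 and the interview segment starts at 08:40, so the interview segment is first.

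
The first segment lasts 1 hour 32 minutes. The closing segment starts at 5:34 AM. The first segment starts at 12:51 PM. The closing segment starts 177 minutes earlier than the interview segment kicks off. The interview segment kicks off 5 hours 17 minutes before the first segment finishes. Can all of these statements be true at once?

The first segment ends at 12:51 PM + 92 min = 2:23 PM.
The interview segment starts at 2:23 PM − 317 min = 9:06 AM.
The closing segment starts at 9:06 AM − 177 min = 6:09 AM.
But the closing segment is also said to start at 5:34 AM — a 35-minute conflict.

No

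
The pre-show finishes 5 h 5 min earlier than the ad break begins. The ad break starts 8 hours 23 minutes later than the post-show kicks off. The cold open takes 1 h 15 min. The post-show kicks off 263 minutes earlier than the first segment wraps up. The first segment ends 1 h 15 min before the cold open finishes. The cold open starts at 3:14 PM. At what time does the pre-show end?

2:09 PM

The cold open ends at 3:14 PM + 75 min = 4:29 PM.
The first segment ends at 4:29 PM − 75 min = 3:14 PM.
The post-show starts at 3:14 PM − 263 min = 10:51 AM.
The ad break starts at 10:51 AM + 503 min = 7:14 PM.
The pre-show ends at 7:14 PM − 305 min = 2:09 PM.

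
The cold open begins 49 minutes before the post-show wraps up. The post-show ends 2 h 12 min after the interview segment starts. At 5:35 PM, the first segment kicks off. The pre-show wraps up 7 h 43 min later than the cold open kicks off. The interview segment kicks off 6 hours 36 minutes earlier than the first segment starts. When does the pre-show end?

The interview segment starts at 5:35 PM − 396 min = 10:59 AM.
The post-show ends at 10:59 AM + 132 min = 1:11 PM.
The cold open starts at 1:11 PM − 49 min = 12:22 PM.
The pre-show ends at 12:22 PM + 463 min = 8:05 PM.

8:05 PM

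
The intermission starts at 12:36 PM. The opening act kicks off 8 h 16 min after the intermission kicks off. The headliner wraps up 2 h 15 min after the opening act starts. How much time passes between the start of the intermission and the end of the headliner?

The opening act starts at 12:36 PM + 496 min = 8:52 PM.
The headliner ends at 8:52 PM + 135 min = 11:07 PM.
From 12:36 PM to 11:07 PM is 10 hours 31 minutes.

10 hours 31 minutes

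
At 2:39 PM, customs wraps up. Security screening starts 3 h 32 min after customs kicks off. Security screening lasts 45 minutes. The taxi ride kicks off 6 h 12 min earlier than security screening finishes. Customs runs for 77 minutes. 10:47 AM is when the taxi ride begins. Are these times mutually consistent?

No

Customs starts at 2:39 PM − 77 min = 1:22 PM.
Security screening starts at 1:22 PM + 212 min = 4:54 PM.
Security screening ends at 4:54 PM + 45 min = 5:39 PM.
The taxi ride starts at 5:39 PM − 372 min = 11:27 AM.
But the taxi ride is also said to start at 10:47 AM — a 40-minute conflict.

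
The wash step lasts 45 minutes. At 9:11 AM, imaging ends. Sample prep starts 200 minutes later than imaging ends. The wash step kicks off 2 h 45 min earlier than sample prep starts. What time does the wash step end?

Sample prep starts at 9:11 AM + 200 min = 12:31 PM.
The wash step starts at 12:31 PM − 165 min = 9:46 AM.
The wash step ends at 9:46 AM + 45 min = 10:31 AM.

10:31 AM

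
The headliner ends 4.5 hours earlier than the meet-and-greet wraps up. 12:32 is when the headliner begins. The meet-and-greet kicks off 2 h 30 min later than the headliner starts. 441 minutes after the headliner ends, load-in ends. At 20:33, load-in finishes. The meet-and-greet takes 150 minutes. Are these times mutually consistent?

No

The meet-and-greet starts at 12:32 + 150 min = 15:02.
The meet-and-greet ends at 15:02 + 150 min = 17:32.
The headliner ends at 17:32 − 270 min = 13:02.
Load-in ends at 13:02 + 441 min = 20:23.
But load-in is also said to end at 20:33 — a 10-minute conflict.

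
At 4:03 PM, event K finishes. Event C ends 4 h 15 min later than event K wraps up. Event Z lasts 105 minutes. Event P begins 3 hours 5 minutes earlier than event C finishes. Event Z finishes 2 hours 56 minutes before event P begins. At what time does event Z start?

12:32 PM

Event C ends at 4:03 PM + 255 min = 8:18 PM.
Event P starts at 8:18 PM − 185 min = 5:13 PM.
Event Z ends at 5:13 PM − 176 min = 2:17 PM.
Event Z starts at 2:17 PM − 105 min = 12:32 PM.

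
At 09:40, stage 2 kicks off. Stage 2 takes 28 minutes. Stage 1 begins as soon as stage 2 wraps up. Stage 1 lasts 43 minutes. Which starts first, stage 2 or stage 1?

stage 2

Stage 2 ends at 09:40 + 28 min = 10:08.
So stage 1 starts at 10:08.
Stage 2 starts at 09:40 and stage 1 starts at 10:08, so stage 2 is first.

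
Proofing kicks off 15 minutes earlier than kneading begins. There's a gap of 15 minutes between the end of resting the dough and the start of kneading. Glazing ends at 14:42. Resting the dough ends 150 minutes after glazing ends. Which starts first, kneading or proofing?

Resting the dough ends at 14:42 + 150 min = 17:12.
Kneading starts at 17:12 + 15 min = 17:27.
Proofing starts at 17:27 − 15 min = 17:12.
Kneading starts at 17:27 and proofing starts at 17:12, so proofing is first.

proofing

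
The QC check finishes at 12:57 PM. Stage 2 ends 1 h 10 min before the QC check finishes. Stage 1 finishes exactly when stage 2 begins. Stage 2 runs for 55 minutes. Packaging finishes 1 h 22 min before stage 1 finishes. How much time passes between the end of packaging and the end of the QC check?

Stage 2 ends at 12:57 PM − 70 min = 11:47 AM.
Stage 2 starts at 11:47 AM − 55 min = 10:52 AM.
So stage 1 ends at 10:52 AM.
Packaging ends at 10:52 AM − 82 min = 9:30 AM.
From 9:30 AM to 12:57 PM is 3 h 27 min.

3 h 27 min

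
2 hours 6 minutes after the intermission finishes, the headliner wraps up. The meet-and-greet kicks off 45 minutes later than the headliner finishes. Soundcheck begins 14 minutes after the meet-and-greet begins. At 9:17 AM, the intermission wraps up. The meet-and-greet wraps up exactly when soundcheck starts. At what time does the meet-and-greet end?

The headliner ends at 9:17 AM + 126 min = 11:23 AM.
The meet-and-greet starts at 11:23 AM + 45 min = 12:08 PM.
Soundcheck starts at 12:08 PM + 14 min = 12:22 PM.
So the meet-and-greet ends at 12:22 PM.

12:22 PM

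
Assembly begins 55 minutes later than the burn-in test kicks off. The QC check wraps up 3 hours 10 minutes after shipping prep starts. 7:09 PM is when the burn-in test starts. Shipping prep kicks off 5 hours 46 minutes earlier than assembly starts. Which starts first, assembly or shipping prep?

Assembly starts at 7:09 PM + 55 min = 8:04 PM.
Shipping prep starts at 8:04 PM − 346 min = 2:18 PM.
Assembly starts at 8:04 PM and shipping prep starts at 2:18 PM, so shipping prep is first.

shipping prep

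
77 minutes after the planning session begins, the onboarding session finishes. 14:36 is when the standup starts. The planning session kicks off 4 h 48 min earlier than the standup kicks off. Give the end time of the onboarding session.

11:05

The planning session starts at 14:36 − 288 min = 09:48.
The onboarding session ends at 09:48 + 77 min = 11:05.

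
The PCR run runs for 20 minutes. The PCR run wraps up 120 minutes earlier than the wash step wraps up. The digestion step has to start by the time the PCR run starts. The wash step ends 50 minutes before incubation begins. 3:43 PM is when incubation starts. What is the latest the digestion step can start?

12:33 PM

The wash step ends at 3:43 PM − 50 min = 2:53 PM.
The PCR run ends at 2:53 PM − 120 min = 12:53 PM.
The PCR run starts at 12:53 PM − 20 min = 12:33 PM.
The digestion step is bounded by the PCR run, so the latest it can start is 12:33 PM.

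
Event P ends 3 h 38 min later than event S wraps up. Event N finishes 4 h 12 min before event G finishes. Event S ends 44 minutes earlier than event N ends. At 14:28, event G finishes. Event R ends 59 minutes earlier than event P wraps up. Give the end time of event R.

Event N ends at 14:28 − 252 min = 10:16.
Event S ends at 10:16 − 44 min = 09:32.
Event P ends at 09:32 + 218 min = 13:10.
Event R ends at 13:10 − 59 min = 12:11.

12:11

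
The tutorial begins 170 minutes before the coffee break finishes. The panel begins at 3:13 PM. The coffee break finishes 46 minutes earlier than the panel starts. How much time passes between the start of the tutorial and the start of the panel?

3 hours 36 minutes

The coffee break ends at 3:13 PM − 46 min = 2:27 PM.
The tutorial starts at 2:27 PM − 170 min = 11:37 AM.
From 11:37 AM to 3:13 PM is 3 hours 36 minutes.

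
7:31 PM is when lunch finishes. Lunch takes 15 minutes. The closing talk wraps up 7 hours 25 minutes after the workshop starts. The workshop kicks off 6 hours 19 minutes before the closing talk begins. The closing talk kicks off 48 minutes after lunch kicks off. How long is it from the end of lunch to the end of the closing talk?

99 minutes

Lunch starts at 7:31 PM − 15 min = 7:16 PM.
The closing talk starts at 7:16 PM + 48 min = 8:04 PM.
The workshop starts at 8:04 PM − 379 min = 1:45 PM.
The closing talk ends at 1:45 PM + 445 min = 9:10 PM.
From 7:31 PM to 9:10 PM is 99 minutes.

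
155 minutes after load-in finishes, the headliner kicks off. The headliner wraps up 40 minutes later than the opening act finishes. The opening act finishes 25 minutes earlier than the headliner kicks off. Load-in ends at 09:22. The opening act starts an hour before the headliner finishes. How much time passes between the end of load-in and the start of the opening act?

The headliner starts at 09:22 + 155 min = 11:57.
The opening act ends at 11:57 − 25 min = 11:32.
The headliner ends at 11:32 + 40 min = 12:12.
The opening act starts at 12:12 − 60 min = 11:12.
From 09:22 to 11:12 is 1 hour 50 minutes.

1 hour 50 minutes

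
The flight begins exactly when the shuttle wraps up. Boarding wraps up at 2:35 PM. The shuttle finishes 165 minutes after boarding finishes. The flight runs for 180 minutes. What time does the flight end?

8:20 PM

The shuttle ends at 2:35 PM + 165 min = 5:20 PM.
So the flight starts at 5:20 PM.
The flight ends at 5:20 PM + 180 min = 8:20 PM.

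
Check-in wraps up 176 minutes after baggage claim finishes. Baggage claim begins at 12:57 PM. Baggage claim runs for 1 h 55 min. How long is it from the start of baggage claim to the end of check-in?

291 minutes

Baggage claim ends at 12:57 PM + 115 min = 2:52 PM.
Check-in ends at 2:52 PM + 176 min = 5:48 PM.
From 12:57 PM to 5:48 PM is 291 minutes.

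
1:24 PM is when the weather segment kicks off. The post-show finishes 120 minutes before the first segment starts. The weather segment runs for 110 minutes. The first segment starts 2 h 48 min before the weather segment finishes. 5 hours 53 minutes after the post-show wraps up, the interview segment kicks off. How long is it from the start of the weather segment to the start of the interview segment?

The weather segment ends at 1:24 PM + 110 min = 3:14 PM.
The first segment starts at 3:14 PM − 168 min = 12:26 PM.
The post-show ends at 12:26 PM − 120 min = 10:26 AM.
The interview segment starts at 10:26 AM + 353 min = 4:19 PM.
From 1:24 PM to 4:19 PM is 2 hours 55 minutes.

2 hours 55 minutes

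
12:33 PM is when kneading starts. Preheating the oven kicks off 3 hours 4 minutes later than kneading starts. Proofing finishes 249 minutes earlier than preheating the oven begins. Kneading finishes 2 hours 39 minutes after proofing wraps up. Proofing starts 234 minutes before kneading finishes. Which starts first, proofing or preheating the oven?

proofing

Preheating the oven starts at 12:33 PM + 184 min = 3:37 PM.
Proofing ends at 3:37 PM − 249 min = 11:28 AM.
Kneading ends at 11:28 AM + 159 min = 2:07 PM.
Proofing starts at 2:07 PM − 234 min = 10:13 AM.
Proofing starts at 10:13 AM and preheating the oven starts at 3:37 PM, so proofing is first.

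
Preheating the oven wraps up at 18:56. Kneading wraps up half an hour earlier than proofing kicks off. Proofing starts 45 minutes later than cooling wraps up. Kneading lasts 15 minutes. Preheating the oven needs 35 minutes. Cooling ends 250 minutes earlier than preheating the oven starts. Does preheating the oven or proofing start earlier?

proofing

Preheating the oven starts at 18:56 − 35 min = 18:21.
Cooling ends at 18:21 − 250 min = 14:11.
Proofing starts at 14:11 + 45 min = 14:56.
Preheating the oven starts at 18:21 and proofing starts at 14:56, so proofing is first.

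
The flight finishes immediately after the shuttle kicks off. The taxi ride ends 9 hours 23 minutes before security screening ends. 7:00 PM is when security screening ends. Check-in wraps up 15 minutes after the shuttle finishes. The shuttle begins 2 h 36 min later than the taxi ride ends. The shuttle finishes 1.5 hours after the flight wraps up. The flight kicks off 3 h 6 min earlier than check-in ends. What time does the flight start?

10:52 AM

The taxi ride ends at 7:00 PM − 563 min = 9:37 AM.
The shuttle starts at 9:37 AM + 156 min = 12:13 PM.
So the flight ends at 12:13 PM.
The shuttle ends at 12:13 PM + 90 min = 1:43 PM.
Check-in ends at 1:43 PM + 15 min = 1:58 PM.
The flight starts at 1:58 PM − 186 min = 10:52 AM.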